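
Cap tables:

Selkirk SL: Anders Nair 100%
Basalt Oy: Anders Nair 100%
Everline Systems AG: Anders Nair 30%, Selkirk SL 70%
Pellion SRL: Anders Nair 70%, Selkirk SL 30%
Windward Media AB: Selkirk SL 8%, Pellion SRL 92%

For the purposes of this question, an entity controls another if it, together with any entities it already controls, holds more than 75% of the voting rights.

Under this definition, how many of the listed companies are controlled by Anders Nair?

Anders holds 100% of Selkirk, so Anders controls Selkirk.
Anders holds 100% of Basalt, so Anders controls Basalt.
Anders and Selkirk together hold 30% + 70% = 100% of Everline, so Anders controls Everline.
Anders and Selkirk together hold 70% + 30% = 100% of Pellion, so Anders controls Pellion.
Selkirk and Pellion together hold 8% + 92% = 100% of Windward, so Anders controls Windward.
Anders controls 5 companies.

5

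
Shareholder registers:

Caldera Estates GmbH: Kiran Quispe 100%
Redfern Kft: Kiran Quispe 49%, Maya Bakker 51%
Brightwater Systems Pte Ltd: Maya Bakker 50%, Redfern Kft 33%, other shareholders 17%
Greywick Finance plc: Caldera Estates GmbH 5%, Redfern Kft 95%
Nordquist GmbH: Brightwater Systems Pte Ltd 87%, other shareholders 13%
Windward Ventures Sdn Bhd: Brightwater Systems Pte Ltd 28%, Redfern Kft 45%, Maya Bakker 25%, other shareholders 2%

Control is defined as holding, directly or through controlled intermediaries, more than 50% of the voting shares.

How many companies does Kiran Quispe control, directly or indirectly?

1

Kiran holds 100% of Caldera, so Kiran controls Caldera.
No other company's threshold is met.
Kiran controls 1 company.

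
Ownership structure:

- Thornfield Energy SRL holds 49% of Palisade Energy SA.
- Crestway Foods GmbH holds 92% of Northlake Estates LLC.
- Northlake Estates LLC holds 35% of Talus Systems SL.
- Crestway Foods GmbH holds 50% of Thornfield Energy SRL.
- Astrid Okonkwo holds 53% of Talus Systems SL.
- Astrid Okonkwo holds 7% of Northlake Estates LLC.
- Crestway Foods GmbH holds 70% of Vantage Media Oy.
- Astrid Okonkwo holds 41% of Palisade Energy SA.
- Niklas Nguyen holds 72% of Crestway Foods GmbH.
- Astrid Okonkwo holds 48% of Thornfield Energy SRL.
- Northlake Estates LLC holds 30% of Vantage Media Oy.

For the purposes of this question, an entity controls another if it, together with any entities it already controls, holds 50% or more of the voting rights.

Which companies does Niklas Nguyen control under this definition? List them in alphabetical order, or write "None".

Niklas holds 72% of Crestway, so Niklas controls Crestway.
Crestway holds 92% of Northlake, so Niklas controls Northlake.
Crestway holds 50% of Thornfield, so Niklas controls Thornfield.
Crestway and Northlake together hold 70% + 30% = 100% of Vantage, so Niklas controls Vantage.
No other company's threshold is met.

Crestway Foods GmbH, Northlake Estates LLC, Thornfield Energy SRL, Vantage Media Oy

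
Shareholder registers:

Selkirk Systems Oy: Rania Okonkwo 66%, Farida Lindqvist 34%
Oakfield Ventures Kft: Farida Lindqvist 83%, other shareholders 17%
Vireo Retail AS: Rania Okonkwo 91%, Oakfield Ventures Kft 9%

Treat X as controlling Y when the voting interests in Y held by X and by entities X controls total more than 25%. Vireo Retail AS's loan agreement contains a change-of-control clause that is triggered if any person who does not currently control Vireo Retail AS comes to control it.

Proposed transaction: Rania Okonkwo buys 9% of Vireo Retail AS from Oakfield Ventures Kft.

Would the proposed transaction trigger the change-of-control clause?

The purchase adds only to Rania's holdings (Oakfield's stake shrinks), so Rania is the only person who could newly come to control Vireo.
Rania holds 91% of Vireo, so Rania controls Vireo.
So Rania already controls Vireo before the transaction.
After the purchase, Rania's direct stake in Vireo rises to 91% + 9% = 100%, and Oakfield's stake falls to 0%.
Rania controlled Vireo already, so this is not a new person acquiring control; every other person's position is unchanged or reduced.
No new person acquires control, so the clause is not triggered.

No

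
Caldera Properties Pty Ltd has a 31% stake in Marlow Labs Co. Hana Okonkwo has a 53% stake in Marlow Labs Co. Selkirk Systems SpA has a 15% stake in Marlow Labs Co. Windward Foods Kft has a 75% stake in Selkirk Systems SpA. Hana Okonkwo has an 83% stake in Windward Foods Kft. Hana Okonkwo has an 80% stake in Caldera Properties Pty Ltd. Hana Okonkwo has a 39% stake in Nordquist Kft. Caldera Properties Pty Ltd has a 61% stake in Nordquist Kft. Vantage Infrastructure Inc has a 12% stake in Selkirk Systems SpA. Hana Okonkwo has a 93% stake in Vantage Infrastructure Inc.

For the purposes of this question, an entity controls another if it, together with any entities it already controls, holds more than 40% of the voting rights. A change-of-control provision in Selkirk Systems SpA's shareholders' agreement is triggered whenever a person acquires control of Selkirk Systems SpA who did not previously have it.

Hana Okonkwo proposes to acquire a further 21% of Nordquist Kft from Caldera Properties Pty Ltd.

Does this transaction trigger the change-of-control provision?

No

The purchase adds only to Hana's holdings (Caldera's stake shrinks), so Hana is the only person who could newly come to control Selkirk.
Hana holds 83% of Windward, so Hana controls Windward.
Hana holds 93% of Vantage, so Hana controls Vantage.
Windward and Vantage together hold 75% + 12% = 87% of Selkirk, so Hana controls Selkirk.
So Hana already controls Selkirk before the transaction.
After the purchase, Hana's direct stake in Nordquist rises to 39% + 21% = 60%, and Caldera's stake falls to 40%.
Hana controlled Selkirk already, so this is not a new person acquiring control; every other person's position is unchanged or reduced.
No new person acquires control, so the clause is not triggered.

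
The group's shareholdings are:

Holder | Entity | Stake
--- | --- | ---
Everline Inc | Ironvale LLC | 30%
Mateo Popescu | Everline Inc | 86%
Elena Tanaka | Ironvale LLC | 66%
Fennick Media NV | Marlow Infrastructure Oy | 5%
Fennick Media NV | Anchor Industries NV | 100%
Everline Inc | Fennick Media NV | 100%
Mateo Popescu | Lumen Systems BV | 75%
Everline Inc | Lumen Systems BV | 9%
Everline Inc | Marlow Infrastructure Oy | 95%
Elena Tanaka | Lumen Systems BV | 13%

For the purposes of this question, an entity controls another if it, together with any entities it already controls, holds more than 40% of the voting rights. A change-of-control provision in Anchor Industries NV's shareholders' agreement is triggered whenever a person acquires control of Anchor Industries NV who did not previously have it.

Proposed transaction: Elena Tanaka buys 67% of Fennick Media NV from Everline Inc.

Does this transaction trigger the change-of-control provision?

The purchase adds only to Elena's holdings (Everline's stake shrinks), so Elena is the only person who could newly come to control Anchor.
Elena holds 66% of Ironvale, so Elena controls Ironvale.
Neither Elena nor any entity Elena controls holds any voting interest in Anchor.
So before the transaction, Elena does not control Anchor.
After the purchase, Elena holds 67% of Fennick directly, and Everline's stake falls to 33%.
Elena holds 67% of Fennick, so Elena controls Fennick.
Fennick holds 100% of Anchor, so Elena controls Anchor.
Elena did not control Anchor before and does after, so the clause is triggered.

Yes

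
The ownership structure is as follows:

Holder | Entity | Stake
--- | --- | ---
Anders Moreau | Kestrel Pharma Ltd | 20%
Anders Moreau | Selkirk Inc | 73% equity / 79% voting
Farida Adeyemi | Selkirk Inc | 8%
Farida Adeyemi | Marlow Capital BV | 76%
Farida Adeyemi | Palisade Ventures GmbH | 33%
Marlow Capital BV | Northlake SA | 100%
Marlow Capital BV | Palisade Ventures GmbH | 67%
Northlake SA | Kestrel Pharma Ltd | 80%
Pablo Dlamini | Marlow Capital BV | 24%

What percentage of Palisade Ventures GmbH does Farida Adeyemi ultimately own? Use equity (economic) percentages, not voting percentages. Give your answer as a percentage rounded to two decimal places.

83.92%

Farida reaches Palisade along 2 paths.
Direct stake: 33% = 33%.
Via Marlow: 76% × 67% = 50.92%.
Total: 33% + 50.92% = 83.92%.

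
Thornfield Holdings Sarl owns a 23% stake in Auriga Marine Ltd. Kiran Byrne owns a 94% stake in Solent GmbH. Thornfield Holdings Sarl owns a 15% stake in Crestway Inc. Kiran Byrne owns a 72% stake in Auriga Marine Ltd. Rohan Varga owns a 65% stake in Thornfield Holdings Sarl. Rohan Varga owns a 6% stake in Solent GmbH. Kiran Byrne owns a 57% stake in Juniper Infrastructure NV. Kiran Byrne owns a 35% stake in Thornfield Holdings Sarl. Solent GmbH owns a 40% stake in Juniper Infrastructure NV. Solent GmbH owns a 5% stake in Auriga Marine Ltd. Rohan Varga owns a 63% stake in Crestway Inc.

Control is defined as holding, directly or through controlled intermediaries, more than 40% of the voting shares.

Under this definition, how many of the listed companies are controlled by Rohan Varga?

2

Rohan holds 65% of Thornfield, so Rohan controls Thornfield.
Thornfield and Rohan together hold 15% + 63% = 78% of Crestway, so Rohan controls Crestway.
No other company's threshold is met.
Rohan controls 2 companies.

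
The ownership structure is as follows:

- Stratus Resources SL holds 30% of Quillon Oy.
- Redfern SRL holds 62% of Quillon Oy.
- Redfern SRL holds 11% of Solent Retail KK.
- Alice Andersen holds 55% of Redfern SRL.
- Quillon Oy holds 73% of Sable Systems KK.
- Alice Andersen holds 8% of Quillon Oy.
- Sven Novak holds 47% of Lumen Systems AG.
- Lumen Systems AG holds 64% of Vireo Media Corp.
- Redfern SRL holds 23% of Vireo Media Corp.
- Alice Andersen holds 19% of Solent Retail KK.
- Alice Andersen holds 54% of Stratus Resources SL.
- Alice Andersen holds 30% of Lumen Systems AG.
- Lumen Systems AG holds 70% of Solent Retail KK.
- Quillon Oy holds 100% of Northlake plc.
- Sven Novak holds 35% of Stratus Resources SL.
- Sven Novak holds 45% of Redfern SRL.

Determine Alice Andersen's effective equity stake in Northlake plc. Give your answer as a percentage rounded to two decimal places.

Alice reaches Northlake along 3 paths.
Via Stratus → Quillon: 54% × 30% × 100% = 16.2%.
Via Redfern → Quillon: 55% × 62% × 100% = 34.1%.
Via Quillon: 8% × 100% = 8%.
Total: 16.2% + 34.1% + 8% = 58.3%.
Rounded: 58.30%.

58.30%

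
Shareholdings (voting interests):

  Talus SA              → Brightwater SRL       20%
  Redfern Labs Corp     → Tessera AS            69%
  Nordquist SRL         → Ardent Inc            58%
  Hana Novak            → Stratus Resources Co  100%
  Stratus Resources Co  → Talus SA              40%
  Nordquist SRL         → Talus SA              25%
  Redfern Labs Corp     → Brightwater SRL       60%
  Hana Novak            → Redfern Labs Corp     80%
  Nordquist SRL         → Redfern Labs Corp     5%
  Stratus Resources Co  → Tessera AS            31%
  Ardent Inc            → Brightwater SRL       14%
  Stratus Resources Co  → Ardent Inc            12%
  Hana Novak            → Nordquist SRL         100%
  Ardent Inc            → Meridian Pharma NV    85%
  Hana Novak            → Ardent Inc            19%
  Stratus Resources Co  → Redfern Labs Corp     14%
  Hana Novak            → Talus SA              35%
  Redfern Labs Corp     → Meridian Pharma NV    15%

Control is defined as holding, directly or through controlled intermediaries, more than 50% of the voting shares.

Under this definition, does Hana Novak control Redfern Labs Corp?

Hana holds 100% of Stratus, so Hana controls Stratus.
Hana holds 100% of Nordquist, so Hana controls Nordquist.
Stratus and Nordquist and Hana together hold 14% + 5% + 80% = 99% of Redfern, so Hana controls Redfern.

Yes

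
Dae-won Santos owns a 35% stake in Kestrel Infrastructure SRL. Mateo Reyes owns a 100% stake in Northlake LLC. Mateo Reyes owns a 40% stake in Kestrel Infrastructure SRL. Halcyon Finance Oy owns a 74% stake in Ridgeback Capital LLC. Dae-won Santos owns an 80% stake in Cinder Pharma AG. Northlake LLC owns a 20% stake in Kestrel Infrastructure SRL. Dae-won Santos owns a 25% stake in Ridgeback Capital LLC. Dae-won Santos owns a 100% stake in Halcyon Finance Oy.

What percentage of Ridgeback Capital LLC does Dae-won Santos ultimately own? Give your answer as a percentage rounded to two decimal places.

99.00%

Dae-won reaches Ridgeback along 2 paths.
Direct stake: 25% = 25%.
Via Halcyon: 100% × 74% = 74%.
Total: 25% + 74% = 99%.
Rounded: 99.00%.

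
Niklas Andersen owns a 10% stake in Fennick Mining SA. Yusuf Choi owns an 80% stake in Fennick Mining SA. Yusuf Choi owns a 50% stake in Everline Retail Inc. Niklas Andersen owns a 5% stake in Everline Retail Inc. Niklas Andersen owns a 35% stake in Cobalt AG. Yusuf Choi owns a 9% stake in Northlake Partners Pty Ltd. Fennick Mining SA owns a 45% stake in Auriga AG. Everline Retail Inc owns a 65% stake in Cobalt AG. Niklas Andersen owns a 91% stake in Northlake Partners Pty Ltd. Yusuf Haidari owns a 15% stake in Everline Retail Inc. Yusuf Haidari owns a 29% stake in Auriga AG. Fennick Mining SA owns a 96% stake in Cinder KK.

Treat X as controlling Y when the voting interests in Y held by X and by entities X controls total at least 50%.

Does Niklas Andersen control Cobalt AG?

Niklas holds 91% of Northlake, so Niklas controls Northlake.
In Cobalt, Niklas's side holds only 35%, not ≥ 50%.
So Niklas does not control Cobalt.

No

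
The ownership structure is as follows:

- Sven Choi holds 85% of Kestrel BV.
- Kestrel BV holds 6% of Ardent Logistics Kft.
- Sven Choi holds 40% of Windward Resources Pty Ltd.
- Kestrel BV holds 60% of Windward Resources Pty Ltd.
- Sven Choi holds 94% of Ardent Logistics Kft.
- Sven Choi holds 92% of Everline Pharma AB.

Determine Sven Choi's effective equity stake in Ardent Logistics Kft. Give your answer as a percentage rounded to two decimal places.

99.10%

Sven reaches Ardent along 2 paths.
Via Kestrel: 85% × 6% = 5.1%.
Direct stake: 94% = 94%.
Total: 5.1% + 94% = 99.1%.
Rounded: 99.10%.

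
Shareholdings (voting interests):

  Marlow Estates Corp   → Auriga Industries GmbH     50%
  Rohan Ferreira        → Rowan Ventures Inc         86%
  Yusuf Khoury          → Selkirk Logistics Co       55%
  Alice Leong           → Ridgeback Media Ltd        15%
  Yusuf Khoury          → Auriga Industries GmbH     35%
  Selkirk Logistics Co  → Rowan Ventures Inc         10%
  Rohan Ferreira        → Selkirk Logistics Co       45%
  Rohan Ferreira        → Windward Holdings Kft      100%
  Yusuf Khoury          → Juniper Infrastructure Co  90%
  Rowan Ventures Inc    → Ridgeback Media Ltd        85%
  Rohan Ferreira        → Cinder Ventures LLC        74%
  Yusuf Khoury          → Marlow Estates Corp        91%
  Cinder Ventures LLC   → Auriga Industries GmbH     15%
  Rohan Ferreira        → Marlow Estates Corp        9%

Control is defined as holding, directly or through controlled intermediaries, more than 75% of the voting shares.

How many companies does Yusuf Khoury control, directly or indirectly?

3

Yusuf holds 91% of Marlow, so Yusuf controls Marlow.
Marlow and Yusuf together hold 50% + 35% = 85% of Auriga, so Yusuf controls Auriga.
Yusuf holds 90% of Juniper, so Yusuf controls Juniper.
No other company's threshold is met.
Yusuf controls 3 companies.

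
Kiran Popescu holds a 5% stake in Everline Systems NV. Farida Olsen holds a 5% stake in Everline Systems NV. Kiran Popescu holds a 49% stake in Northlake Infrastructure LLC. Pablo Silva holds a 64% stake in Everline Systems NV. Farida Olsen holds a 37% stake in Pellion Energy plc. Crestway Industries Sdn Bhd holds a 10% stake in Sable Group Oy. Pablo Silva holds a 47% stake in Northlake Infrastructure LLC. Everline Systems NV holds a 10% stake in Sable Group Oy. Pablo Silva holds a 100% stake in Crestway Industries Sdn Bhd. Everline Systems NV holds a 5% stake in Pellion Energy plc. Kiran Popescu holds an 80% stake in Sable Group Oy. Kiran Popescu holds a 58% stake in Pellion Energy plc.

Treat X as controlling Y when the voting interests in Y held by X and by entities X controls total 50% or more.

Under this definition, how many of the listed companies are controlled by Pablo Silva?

2

Pablo holds 64% of Everline, so Pablo controls Everline.
Pablo holds 100% of Crestway, so Pablo controls Crestway.
No other company's threshold is met.
Pablo controls 2 companies.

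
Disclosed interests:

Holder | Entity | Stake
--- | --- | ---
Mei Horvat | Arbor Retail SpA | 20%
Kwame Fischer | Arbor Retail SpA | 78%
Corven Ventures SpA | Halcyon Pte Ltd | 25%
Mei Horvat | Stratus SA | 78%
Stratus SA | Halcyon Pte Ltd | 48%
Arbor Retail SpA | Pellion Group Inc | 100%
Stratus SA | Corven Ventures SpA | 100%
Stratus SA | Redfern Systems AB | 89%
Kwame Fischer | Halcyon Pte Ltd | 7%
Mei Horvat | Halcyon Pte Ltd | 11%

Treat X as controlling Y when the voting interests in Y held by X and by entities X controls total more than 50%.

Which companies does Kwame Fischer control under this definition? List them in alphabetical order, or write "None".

Kwame holds 78% of Arbor, so Kwame controls Arbor.
Arbor holds 100% of Pellion, so Kwame controls Pellion.
No other company's threshold is met.

Arbor Retail SpA, Pellion Group Inc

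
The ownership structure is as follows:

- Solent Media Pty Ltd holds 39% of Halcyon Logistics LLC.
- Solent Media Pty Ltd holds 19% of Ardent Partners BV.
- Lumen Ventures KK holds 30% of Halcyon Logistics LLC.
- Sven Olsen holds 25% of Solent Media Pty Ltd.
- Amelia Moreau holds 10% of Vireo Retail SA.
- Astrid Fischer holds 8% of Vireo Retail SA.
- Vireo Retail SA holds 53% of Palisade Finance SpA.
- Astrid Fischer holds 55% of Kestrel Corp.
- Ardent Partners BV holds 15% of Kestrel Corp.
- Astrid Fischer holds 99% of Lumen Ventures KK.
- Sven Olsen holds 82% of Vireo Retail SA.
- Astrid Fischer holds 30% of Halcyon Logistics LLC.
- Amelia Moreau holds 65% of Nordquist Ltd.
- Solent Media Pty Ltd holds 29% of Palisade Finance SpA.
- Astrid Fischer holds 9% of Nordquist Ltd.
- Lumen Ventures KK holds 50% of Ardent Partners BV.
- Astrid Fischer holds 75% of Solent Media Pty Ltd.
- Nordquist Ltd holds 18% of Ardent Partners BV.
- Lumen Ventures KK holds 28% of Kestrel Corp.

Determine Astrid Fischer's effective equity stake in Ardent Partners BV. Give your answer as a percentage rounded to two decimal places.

65.37%

Astrid reaches Ardent along 3 paths.
Via Nordquist: 9% × 18% = 1.62%.
Via Lumen: 99% × 50% = 49.5%.
Via Solent: 75% × 19% = 14.25%.
Total: 1.62% + 49.5% + 14.25% = 65.37%.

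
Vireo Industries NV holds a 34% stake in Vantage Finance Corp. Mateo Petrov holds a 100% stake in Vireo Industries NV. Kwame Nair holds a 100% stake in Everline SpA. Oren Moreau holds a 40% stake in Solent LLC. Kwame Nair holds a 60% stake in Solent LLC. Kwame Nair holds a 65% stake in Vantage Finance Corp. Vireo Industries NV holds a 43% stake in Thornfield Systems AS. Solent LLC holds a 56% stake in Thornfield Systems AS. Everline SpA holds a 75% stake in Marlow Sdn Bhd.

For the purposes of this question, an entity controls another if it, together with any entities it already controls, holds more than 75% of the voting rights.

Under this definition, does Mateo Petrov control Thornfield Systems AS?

Mateo holds 100% of Vireo, so Mateo controls Vireo.
In Thornfield, Mateo's side holds only 43%, not > 75%.
So Mateo does not control Thornfield.

No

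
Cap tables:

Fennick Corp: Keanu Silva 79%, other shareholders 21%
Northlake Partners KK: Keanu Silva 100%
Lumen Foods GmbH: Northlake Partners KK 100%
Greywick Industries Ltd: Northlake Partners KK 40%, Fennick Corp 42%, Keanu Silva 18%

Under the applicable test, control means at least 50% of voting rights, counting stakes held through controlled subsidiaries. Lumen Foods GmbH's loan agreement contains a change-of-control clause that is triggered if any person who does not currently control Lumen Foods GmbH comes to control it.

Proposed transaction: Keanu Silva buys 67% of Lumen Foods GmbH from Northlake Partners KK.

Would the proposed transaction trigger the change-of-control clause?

No

The purchase adds only to Keanu's holdings (Northlake's stake shrinks), so Keanu is the only person who could newly come to control Lumen.
Keanu holds 100% of Northlake, so Keanu controls Northlake.
Northlake holds 100% of Lumen, so Keanu controls Lumen.
So Keanu already controls Lumen before the transaction.
After the purchase, Keanu holds 67% of Lumen directly, and Northlake's stake falls to 33%.
Keanu controlled Lumen already, so this is not a new person acquiring control; every other person's position is unchanged or reduced.
No new person acquires control, so the clause is not triggered.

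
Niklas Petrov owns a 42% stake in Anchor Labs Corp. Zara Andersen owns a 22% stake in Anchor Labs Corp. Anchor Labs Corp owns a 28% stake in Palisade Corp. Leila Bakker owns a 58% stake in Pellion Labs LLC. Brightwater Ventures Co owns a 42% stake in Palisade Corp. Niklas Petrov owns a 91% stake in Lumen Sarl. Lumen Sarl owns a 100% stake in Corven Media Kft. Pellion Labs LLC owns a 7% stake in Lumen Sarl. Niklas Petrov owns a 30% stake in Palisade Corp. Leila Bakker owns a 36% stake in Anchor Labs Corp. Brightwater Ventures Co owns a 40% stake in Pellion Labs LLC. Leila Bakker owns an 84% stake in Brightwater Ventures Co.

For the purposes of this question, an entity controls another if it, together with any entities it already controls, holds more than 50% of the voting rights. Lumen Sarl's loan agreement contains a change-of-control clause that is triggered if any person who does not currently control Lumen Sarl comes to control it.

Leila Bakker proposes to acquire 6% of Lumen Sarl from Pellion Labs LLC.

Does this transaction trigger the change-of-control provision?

No

The purchase adds only to Leila's holdings (Pellion's stake shrinks), so Leila is the only person who could newly come to control Lumen.
Leila holds 84% of Brightwater, so Leila controls Brightwater.
Brightwater and Leila together hold 40% + 58% = 98% of Pellion, so Leila controls Pellion.
In Lumen, Leila's side holds only 7%, not > 50%.
So before the transaction, Leila does not control Lumen.
After the purchase, Leila holds 6% of Lumen directly, and Pellion's stake falls to 1%.
After the transaction, Leila's side holds 1% + 6% = 7% of Lumen, not > 50%, so Leila still does not control Lumen.
No new person acquires control, so the clause is not triggered.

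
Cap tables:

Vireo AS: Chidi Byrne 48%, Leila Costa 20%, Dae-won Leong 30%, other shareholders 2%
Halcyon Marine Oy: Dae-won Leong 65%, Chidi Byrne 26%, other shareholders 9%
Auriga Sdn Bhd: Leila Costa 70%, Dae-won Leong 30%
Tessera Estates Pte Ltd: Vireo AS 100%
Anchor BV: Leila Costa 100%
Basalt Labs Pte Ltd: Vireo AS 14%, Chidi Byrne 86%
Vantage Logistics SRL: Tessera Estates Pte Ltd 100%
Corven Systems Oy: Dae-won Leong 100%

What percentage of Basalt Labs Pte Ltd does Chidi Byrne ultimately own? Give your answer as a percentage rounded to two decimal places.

92.72%

Chidi reaches Basalt along 2 paths.
Via Vireo: 48% × 14% = 6.72%.
Direct stake: 86% = 86%.
Total: 6.72% + 86% = 92.72%.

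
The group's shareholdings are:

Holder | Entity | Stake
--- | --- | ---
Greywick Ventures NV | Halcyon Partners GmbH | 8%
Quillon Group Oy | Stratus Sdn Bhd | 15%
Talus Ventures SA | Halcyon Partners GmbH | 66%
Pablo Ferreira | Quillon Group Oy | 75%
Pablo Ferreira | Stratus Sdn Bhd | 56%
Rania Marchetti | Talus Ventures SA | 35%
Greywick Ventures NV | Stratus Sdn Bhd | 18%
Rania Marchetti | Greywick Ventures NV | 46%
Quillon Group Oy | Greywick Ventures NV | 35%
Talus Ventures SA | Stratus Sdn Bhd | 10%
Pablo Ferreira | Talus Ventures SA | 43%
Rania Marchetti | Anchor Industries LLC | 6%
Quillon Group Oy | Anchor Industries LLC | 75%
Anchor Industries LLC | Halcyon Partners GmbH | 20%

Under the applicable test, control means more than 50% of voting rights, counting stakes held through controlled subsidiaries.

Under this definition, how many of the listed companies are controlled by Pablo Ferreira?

Pablo holds 75% of Quillon, so Pablo controls Quillon.
Quillon holds 75% of Anchor, so Pablo controls Anchor.
Quillon and Pablo together hold 15% + 56% = 71% of Stratus, so Pablo controls Stratus.
No other company's threshold is met.
Pablo controls 3 companies.

3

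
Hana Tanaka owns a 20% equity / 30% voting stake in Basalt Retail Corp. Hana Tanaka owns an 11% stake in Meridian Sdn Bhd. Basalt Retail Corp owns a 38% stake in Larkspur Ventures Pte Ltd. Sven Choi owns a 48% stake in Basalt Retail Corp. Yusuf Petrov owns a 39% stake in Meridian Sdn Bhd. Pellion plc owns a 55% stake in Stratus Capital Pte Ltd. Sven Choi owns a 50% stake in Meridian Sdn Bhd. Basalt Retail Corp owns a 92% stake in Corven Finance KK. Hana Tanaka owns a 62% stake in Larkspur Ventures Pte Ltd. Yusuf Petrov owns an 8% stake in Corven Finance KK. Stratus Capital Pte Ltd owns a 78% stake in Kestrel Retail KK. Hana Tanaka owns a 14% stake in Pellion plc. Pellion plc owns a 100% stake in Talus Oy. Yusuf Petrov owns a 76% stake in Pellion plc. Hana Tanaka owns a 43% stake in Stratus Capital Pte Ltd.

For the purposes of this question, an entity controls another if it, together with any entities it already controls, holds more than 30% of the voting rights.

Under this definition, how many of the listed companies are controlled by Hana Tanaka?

3

Hana holds 43% of Stratus, so Hana controls Stratus.
Hana holds 62% of Larkspur, so Hana controls Larkspur.
Stratus holds 78% of Kestrel, so Hana controls Kestrel.
No other company's threshold is met.
Hana controls 3 companies.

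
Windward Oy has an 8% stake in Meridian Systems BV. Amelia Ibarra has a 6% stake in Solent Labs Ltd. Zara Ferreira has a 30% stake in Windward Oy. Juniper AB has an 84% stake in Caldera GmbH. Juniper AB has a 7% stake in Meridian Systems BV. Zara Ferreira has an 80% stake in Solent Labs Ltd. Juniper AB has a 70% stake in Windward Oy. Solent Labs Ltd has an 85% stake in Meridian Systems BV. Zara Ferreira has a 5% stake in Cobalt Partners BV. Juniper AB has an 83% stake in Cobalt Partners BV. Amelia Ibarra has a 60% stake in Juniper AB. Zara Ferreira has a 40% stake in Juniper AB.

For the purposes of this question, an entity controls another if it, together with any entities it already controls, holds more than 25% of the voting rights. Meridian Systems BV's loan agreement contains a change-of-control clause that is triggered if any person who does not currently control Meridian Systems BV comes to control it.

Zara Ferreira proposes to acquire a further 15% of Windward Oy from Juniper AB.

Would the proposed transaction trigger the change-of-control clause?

No

The purchase adds only to Zara's holdings (Juniper's stake shrinks), so Zara is the only person who could newly come to control Meridian.
Zara holds 80% of Solent, so Zara controls Solent.
Zara holds 40% of Juniper, so Zara controls Juniper.
Zara and Juniper together hold 30% + 70% = 100% of Windward, so Zara controls Windward.
Solent and Juniper and Windward together hold 85% + 7% + 8% = 100% of Meridian, so Zara controls Meridian.
So Zara already controls Meridian before the transaction.
After the purchase, Zara's direct stake in Windward rises to 30% + 15% = 45%, and Juniper's stake falls to 55%.
Zara controlled Meridian already, so this is not a new person acquiring control; every other person's position is unchanged or reduced.
No new person acquires control, so the clause is not triggered.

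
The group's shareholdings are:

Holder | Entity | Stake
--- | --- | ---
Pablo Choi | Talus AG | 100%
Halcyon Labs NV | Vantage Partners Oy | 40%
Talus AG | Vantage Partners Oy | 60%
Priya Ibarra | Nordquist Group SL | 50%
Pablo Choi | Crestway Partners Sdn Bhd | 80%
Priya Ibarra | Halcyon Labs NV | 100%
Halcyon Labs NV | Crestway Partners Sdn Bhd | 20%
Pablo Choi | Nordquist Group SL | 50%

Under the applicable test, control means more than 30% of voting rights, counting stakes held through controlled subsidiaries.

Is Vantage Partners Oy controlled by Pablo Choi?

Pablo holds 100% of Talus, so Pablo controls Talus.
Talus holds 60% of Vantage, so Pablo controls Vantage.

Yes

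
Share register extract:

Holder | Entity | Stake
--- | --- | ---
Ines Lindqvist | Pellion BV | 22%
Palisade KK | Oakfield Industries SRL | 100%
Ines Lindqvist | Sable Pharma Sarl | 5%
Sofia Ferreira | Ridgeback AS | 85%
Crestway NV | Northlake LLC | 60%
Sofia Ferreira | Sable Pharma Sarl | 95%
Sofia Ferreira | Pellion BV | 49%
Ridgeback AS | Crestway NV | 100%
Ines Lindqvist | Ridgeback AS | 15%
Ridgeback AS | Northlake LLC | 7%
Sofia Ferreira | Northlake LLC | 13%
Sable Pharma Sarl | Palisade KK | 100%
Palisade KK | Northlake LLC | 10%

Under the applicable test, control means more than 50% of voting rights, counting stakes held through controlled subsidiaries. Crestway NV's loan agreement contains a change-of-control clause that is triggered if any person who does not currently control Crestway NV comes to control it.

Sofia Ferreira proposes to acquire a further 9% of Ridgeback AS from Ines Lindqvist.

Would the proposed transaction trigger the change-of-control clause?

No

The purchase adds only to Sofia's holdings (Ines's stake shrinks), so Sofia is the only person who could newly come to control Crestway.
Sofia holds 85% of Ridgeback, so Sofia controls Ridgeback.
Ridgeback holds 100% of Crestway, so Sofia controls Crestway.
So Sofia already controls Crestway before the transaction.
After the purchase, Sofia's direct stake in Ridgeback rises to 85% + 9% = 94%, and Ines's stake falls to 6%.
Sofia controlled Crestway already, so this is not a new person acquiring control; every other person's position is unchanged or reduced.
No new person acquires control, so the clause is not triggered.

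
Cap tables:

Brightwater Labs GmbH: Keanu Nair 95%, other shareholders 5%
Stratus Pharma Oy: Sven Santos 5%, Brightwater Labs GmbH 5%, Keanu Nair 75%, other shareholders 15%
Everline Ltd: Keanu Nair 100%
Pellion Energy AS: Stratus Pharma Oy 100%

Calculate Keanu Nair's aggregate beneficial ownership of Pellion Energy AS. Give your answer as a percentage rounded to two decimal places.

Keanu reaches Pellion along 2 paths.
Via Brightwater → Stratus: 95% × 5% × 100% = 4.75%.
Via Stratus: 75% × 100% = 75%.
Total: 4.75% + 75% = 79.75%.

79.75%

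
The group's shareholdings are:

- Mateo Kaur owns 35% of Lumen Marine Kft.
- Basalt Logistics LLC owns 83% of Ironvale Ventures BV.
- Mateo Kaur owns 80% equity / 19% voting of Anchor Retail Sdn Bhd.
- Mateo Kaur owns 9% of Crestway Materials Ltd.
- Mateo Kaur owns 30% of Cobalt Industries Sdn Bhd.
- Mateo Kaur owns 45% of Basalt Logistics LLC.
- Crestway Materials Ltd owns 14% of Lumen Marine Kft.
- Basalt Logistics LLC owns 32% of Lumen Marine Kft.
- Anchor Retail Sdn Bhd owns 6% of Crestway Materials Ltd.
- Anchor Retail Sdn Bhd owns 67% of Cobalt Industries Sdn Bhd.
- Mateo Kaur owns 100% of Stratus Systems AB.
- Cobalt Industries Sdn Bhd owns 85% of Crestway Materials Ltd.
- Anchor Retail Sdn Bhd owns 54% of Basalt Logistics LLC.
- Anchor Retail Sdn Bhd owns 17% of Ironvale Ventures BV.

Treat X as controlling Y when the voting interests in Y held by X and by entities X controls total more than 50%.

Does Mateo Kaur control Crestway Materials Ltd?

Mateo holds 100% of Stratus, so Mateo controls Stratus.
In Crestway, Mateo's side holds only 9%, not > 50%.
So Mateo does not control Crestway.

No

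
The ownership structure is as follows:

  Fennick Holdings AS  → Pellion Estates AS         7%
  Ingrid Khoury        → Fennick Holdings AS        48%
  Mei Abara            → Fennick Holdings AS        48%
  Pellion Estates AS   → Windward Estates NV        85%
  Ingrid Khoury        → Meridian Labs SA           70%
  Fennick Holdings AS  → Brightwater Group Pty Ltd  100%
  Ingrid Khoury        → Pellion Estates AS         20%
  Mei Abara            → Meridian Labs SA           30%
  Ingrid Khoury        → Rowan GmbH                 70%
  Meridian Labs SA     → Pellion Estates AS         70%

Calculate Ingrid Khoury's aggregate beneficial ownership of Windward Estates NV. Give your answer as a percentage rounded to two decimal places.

Ingrid reaches Windward along 3 paths.
Via Meridian → Pellion: 70% × 70% × 85% = 41.65%.
Via Pellion: 20% × 85% = 17%.
Via Fennick → Pellion: 48% × 7% × 85% = 2.856%.
Total: 41.65% + 17% + 2.856% = 61.506%.
Rounded: 61.51%.

61.51%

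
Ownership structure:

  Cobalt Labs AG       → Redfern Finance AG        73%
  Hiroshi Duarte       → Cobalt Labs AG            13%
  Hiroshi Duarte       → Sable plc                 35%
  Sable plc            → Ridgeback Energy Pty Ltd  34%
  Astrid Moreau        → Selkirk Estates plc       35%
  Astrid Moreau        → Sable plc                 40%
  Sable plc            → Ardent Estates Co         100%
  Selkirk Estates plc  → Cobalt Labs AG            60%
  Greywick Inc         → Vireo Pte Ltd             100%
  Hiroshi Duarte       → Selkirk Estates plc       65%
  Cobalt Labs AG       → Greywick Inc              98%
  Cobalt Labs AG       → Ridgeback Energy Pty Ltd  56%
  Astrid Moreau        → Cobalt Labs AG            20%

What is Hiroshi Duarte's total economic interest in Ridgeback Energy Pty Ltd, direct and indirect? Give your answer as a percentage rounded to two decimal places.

41.02%

Hiroshi reaches Ridgeback along 3 paths.
Via Sable: 35% × 34% = 11.9%.
Via Selkirk → Cobalt: 65% × 60% × 56% = 21.84%.
Via Cobalt: 13% × 56% = 7.28%.
Total: 11.9% + 21.84% + 7.28% = 41.02%.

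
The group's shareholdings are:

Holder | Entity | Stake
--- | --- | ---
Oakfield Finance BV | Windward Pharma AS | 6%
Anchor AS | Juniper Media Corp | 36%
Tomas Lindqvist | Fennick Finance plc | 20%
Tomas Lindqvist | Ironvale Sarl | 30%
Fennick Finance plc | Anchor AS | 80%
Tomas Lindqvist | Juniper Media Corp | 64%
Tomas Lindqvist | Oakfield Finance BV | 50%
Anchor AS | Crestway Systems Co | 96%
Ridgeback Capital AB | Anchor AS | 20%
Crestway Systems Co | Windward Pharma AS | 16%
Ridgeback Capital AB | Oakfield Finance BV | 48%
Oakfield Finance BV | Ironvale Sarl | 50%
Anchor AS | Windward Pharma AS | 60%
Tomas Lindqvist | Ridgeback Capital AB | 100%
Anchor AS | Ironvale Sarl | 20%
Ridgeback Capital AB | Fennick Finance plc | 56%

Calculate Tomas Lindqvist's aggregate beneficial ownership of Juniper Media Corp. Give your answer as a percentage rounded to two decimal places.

Tomas reaches Juniper along 4 paths.
Via Ridgeback → Fennick → Anchor: 100% × 56% × 80% × 36% = 16.128%.
Via Fennick → Anchor: 20% × 80% × 36% = 5.76%.
Via Ridgeback → Anchor: 100% × 20% × 36% = 7.2%.
Direct stake: 64% = 64%.
Total: 16.128% + 5.76% + 7.2% + 64% = 93.088%.
Rounded: 93.09%.

93.09%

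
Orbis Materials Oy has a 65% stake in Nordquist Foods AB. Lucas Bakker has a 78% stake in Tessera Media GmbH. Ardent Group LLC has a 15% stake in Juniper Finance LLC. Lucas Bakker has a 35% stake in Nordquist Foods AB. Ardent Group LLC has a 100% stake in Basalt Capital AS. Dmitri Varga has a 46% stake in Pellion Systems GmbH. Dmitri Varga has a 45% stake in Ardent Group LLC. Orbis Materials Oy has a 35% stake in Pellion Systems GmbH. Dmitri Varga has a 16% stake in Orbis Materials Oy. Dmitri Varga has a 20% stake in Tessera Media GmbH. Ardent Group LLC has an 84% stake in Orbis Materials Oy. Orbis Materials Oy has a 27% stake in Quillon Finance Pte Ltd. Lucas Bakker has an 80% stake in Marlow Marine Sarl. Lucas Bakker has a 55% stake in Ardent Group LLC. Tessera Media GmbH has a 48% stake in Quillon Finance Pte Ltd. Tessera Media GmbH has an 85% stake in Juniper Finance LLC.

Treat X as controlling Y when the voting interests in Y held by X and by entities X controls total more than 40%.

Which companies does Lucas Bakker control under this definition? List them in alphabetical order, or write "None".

Lucas holds 55% of Ardent, so Lucas controls Ardent.
Lucas holds 78% of Tessera, so Lucas controls Tessera.
Ardent holds 84% of Orbis, so Lucas controls Orbis.
Lucas holds 80% of Marlow, so Lucas controls Marlow.
Tessera and Ardent together hold 85% + 15% = 100% of Juniper, so Lucas controls Juniper.
Ardent holds 100% of Basalt, so Lucas controls Basalt.
Lucas and Orbis together hold 35% + 65% = 100% of Nordquist, so Lucas controls Nordquist.
Orbis and Tessera together hold 27% + 48% = 75% of Quillon, so Lucas controls Quillon.
No other company's threshold is met.

Ardent Group LLC, Basalt Capital AS, Juniper Finance LLC, Marlow Marine Sarl, Nordquist Foods AB, Orbis Materials Oy, Quillon Finance Pte Ltd, Tessera Media GmbH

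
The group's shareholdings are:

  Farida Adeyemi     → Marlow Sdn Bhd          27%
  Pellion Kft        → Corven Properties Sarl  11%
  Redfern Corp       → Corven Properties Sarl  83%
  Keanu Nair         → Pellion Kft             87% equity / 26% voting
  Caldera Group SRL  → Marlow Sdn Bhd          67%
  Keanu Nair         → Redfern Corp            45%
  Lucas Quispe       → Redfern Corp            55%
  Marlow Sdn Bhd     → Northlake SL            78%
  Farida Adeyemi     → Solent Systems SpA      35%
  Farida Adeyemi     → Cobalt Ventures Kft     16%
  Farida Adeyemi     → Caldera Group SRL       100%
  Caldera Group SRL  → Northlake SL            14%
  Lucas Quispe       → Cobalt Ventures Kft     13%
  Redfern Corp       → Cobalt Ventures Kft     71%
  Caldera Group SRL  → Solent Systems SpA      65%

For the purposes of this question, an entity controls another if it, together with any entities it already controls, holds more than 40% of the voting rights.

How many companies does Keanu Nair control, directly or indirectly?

3

Keanu holds 45% of Redfern, so Keanu controls Redfern.
Redfern holds 71% of Cobalt, so Keanu controls Cobalt.
Redfern holds 83% of Corven, so Keanu controls Corven.
No other company's threshold is met.
Keanu controls 3 companies.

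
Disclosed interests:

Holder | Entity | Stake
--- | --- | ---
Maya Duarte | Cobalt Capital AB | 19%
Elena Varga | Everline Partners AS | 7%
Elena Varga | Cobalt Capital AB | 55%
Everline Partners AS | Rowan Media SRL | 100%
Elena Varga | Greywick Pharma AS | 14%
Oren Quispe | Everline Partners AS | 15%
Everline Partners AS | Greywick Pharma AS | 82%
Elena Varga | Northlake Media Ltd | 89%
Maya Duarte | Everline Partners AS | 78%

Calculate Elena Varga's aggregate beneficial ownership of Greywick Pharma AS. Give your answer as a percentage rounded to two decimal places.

Elena reaches Greywick along 2 paths.
Via Everline: 7% × 82% = 5.74%.
Direct stake: 14% = 14%.
Total: 5.74% + 14% = 19.74%.

19.74%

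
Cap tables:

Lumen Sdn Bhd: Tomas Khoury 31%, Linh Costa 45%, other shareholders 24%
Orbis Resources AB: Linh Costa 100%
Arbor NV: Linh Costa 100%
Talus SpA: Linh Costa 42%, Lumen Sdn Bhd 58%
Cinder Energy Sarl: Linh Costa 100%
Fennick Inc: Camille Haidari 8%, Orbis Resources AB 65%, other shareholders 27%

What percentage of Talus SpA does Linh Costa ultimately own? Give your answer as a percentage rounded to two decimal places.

68.10%

Linh reaches Talus along 2 paths.
Direct stake: 42% = 42%.
Via Lumen: 45% × 58% = 26.1%.
Total: 42% + 26.1% = 68.1%.
Rounded: 68.10%.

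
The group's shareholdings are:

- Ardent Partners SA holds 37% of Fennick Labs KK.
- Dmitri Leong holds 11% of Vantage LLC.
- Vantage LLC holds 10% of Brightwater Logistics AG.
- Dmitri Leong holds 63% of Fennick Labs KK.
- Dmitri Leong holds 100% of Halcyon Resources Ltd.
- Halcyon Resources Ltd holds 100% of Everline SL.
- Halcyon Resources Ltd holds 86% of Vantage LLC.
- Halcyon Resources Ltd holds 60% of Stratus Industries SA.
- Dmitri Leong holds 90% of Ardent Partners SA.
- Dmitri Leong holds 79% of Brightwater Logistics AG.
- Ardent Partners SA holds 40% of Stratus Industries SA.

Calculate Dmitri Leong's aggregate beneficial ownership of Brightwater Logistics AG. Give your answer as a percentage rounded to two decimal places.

Dmitri reaches Brightwater along 3 paths.
Direct stake: 79% = 79%.
Via Halcyon → Vantage: 100% × 86% × 10% = 8.6%.
Via Vantage: 11% × 10% = 1.1%.
Total: 79% + 8.6% + 1.1% = 88.7%.
Rounded: 88.70%.

88.70%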